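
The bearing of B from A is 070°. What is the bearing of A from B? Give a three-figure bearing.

Back-bearing = 070° + 180° = 250°.

250°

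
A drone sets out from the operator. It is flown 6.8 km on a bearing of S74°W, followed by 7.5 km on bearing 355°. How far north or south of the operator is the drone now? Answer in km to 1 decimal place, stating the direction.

Leg 1 (S74°W, 6.8 km): east 6.8 sin 254° = -6.54, north 6.8 cos 254° = -1.87
Leg 2 (355°, 7.5 km): east 7.5 sin 355° = -0.65, north 7.5 cos 355° = 7.47
Net north component: 5.60 km.

5.6 km north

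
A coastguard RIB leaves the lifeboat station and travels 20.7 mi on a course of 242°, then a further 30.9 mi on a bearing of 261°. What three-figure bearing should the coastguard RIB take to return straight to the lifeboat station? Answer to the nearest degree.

Leg 1 (242°, 20.7 mi): east 20.7 sin 242° = -18.28, north 20.7 cos 242° = -9.72
Leg 2 (261°, 30.9 mi): east 30.9 sin 261° = -30.52, north 30.9 cos 261° = -4.83
Net displacement: -48.80 east, -14.55 north. Direction back to start is (48.80, 14.55): bearing = atan2(48.80, 14.55) mod 360° = 73.39° ≈ 073°.

073°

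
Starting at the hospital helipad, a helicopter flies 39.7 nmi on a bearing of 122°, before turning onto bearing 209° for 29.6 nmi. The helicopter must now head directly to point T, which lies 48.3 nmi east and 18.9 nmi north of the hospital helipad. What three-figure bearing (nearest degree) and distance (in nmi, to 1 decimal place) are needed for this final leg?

Leg 1 (122°, 39.7 nmi): east 39.7 sin 122° = 33.67, north 39.7 cos 122° = -21.04
Leg 2 (209°, 29.6 nmi): east 29.6 sin 209° = -14.35, north 29.6 cos 209° = -25.89
Current position: (19.32, -46.93). Target: (48.3, 18.9). Remaining: Δeast = 28.98, Δnorth = 65.83.
Bearing = atan2(28.98, 65.83) mod 360° = 23.76°; distance = √((28.98)² + (65.83)²) = 71.925 nmi.

024°, 71.9 nmi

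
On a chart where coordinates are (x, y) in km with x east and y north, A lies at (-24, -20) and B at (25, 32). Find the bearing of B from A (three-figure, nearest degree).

Δeast = 25 − -24 = 49.00; Δnorth = 32 − -20 = 52.00.
Bearing = atan2(Δeast, Δnorth) mod 360° = 43.30° ≈ 043°.

043°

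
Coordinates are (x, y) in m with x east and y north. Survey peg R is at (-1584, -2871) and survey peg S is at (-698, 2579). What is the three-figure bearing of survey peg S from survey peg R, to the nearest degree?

Δeast = -698 − -1584 = 886.00; Δnorth = 2579 − -2871 = 5450.00.
Bearing = atan2(Δeast, Δnorth) mod 360° = 9.23° ≈ 009°.

009°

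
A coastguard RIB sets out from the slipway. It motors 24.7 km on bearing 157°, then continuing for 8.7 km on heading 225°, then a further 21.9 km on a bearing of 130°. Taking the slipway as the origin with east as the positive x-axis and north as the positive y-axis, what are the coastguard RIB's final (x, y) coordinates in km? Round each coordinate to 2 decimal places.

Leg 1 (157°, 24.7 km): east 24.7 sin 157° = 9.65, north 24.7 cos 157° = -22.74
Leg 2 (225°, 8.7 km): east 8.7 sin 225° = -6.15, north 8.7 cos 225° = -6.15
Leg 3 (130°, 21.9 km): east 21.9 sin 130° = 16.78, north 21.9 cos 130° = -14.08
Summing: 20.28 km east, -42.97 km north → (20.28, -42.97).

(20.28, -42.97)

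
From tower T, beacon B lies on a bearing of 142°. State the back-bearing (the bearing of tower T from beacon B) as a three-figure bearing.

322°

Back-bearing = 142° + 180° = 322°.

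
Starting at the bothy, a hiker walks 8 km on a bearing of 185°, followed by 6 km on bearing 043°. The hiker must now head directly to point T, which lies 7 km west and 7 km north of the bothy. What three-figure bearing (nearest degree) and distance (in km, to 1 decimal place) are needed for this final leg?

316°, 14.8 km

Leg 1 (185°, 8 km): east 8 sin 185° = -0.70, north 8 cos 185° = -7.97
Leg 2 (043°, 6 km): east 6 sin 43° = 4.09, north 6 cos 43° = 4.39
Current position: (3.39, -3.58). Target: (-7, 7). Remaining: Δeast = -10.39, Δnorth = 10.58.
Bearing = atan2(-10.39, 10.58) mod 360° = 315.51°; distance = √((-10.39)² + (10.58)²) = 14.833 km.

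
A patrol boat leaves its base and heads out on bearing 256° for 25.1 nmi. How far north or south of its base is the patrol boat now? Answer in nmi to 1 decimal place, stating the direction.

6.1 nmi south

Leg 1 (256°, 25.1 nmi): east 25.1 sin 256° = -24.35, north 25.1 cos 256° = -6.07
Net north component: -6.07 nmi.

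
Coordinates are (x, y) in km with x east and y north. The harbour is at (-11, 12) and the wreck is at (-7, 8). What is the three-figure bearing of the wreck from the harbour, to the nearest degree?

135°

Δeast = -7 − -11 = 4.00; Δnorth = 8 − 12 = -4.00.
Bearing = atan2(Δeast, Δnorth) mod 360° = 135.00° ≈ 135°.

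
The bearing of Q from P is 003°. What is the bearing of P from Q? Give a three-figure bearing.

Back-bearing = 003° + 180° = 183°.

183°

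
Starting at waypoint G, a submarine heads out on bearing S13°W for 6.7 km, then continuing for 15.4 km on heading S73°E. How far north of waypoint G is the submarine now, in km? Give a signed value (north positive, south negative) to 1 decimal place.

Leg 1 (S13°W, 6.7 km): east 6.7 sin 193° = -1.51, north 6.7 cos 193° = -6.53
Leg 2 (S73°E, 15.4 km): east 15.4 sin 107° = 14.73, north 15.4 cos 107° = -4.50
Net north component: -11.03 km.

-11.0 km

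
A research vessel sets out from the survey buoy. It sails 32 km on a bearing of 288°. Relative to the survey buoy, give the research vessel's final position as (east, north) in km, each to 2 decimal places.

(-30.43, 9.89)

Leg 1 (288°, 32 km): east 32 sin 288° = -30.43, north 32 cos 288° = 9.89
Summing: -30.43 km east, 9.89 km north → (-30.43, 9.89).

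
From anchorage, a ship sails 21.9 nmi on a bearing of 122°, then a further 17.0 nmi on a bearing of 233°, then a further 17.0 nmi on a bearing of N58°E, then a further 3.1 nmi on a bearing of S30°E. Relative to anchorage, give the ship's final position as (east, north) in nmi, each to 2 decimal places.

Leg 1 (122°, 21.9 nmi): east 21.9 sin 122° = 18.57, north 21.9 cos 122° = -11.61
Leg 2 (233°, 17.0 nmi): east 17.0 sin 233° = -13.58, north 17.0 cos 233° = -10.23
Leg 3 (N58°E, 17.0 nmi): east 17.0 sin 58° = 14.42, north 17.0 cos 58° = 9.01
Leg 4 (S30°E, 3.1 nmi): east 3.1 sin 150° = 1.55, north 3.1 cos 150° = -2.68
Summing: 20.96 nmi east, -15.51 nmi north → (20.96, -15.51).

(20.96, -15.51)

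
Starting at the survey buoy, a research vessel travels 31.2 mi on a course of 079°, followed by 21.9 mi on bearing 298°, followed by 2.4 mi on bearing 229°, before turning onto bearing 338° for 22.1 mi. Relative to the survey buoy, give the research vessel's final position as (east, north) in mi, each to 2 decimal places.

(1.20, 35.15)

Leg 1 (079°, 31.2 mi): east 31.2 sin 79° = 30.63, north 31.2 cos 79° = 5.95
Leg 2 (298°, 21.9 mi): east 21.9 sin 298° = -19.34, north 21.9 cos 298° = 10.28
Leg 3 (229°, 2.4 mi): east 2.4 sin 229° = -1.81, north 2.4 cos 229° = -1.57
Leg 4 (338°, 22.1 mi): east 22.1 sin 338° = -8.28, north 22.1 cos 338° = 20.49
Summing: 1.20 mi east, 35.15 mi north → (1.20, 35.15).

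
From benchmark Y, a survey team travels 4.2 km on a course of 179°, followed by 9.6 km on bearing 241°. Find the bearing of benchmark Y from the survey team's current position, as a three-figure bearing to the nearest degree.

Leg 1 (179°, 4.2 km): east 4.2 sin 179° = 0.07, north 4.2 cos 179° = -4.20
Leg 2 (241°, 9.6 km): east 9.6 sin 241° = -8.40, north 9.6 cos 241° = -4.65
Net displacement: -8.32 east, -8.85 north. Direction back to start is (8.32, 8.85): bearing = atan2(8.32, 8.85) mod 360° = 43.23° ≈ 043°.

043°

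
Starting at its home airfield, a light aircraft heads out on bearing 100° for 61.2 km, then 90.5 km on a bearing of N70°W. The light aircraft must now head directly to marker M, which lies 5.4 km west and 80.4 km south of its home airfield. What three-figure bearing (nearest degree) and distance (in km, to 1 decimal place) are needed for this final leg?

Leg 1 (100°, 61.2 km): east 61.2 sin 100° = 60.27, north 61.2 cos 100° = -10.63
Leg 2 (N70°W, 90.5 km): east 90.5 sin 290° = -85.04, north 90.5 cos 290° = 30.95
Current position: (-24.77, 20.33). Target: (-5.4, -80.4). Remaining: Δeast = 19.37, Δnorth = -100.73.
Bearing = atan2(19.37, -100.73) mod 360° = 169.11°; distance = √((19.37)² + (-100.73)²) = 102.571 km.

169°, 102.6 km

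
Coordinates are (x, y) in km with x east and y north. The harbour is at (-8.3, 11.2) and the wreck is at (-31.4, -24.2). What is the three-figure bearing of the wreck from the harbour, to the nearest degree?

Δeast = -31.4 − -8.3 = -23.10; Δnorth = -24.2 − 11.2 = -35.40.
Bearing = atan2(Δeast, Δnorth) mod 360° = 213.13° ≈ 213°.

213°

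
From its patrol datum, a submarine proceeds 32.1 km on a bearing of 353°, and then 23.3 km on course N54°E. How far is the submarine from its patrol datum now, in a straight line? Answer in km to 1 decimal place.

47.9 km

Leg 1 (353°, 32.1 km): east 32.1 sin 353° = -3.91, north 32.1 cos 353° = 31.86
Leg 2 (N54°E, 23.3 km): east 23.3 sin 54° = 18.85, north 23.3 cos 54° = 13.70
Net: 14.94 east, 45.56 north. Distance = √((14.94)² + (45.56)²) = 47.943 km.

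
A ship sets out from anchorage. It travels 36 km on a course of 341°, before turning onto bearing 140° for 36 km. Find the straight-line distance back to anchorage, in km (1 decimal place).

Leg 1 (341°, 36 km): east 36 sin 341° = -11.72, north 36 cos 341° = 34.04
Leg 2 (140°, 36 km): east 36 sin 140° = 23.14, north 36 cos 140° = -27.58
Net: 11.42 east, 6.46 north. Distance = √((11.42)² + (6.46)²) = 13.121 km.

13.1 km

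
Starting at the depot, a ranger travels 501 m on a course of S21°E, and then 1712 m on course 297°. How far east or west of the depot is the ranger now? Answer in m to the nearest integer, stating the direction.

1346 m west

Leg 1 (S21°E, 501 m): east 501 sin 159° = 179.54, north 501 cos 159° = -467.72
Leg 2 (297°, 1712 m): east 1712 sin 297° = -1525.40, north 1712 cos 297° = 777.23
Net east component: -1345.86 m.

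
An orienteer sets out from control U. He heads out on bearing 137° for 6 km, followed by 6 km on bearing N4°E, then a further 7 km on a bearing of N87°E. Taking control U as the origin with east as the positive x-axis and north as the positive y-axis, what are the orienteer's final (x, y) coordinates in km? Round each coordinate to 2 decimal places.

(11.50, 1.96)

Leg 1 (137°, 6 km): east 6 sin 137° = 4.09, north 6 cos 137° = -4.39
Leg 2 (N4°E, 6 km): east 6 sin 4° = 0.42, north 6 cos 4° = 5.99
Leg 3 (N87°E, 7 km): east 7 sin 87° = 6.99, north 7 cos 87° = 0.37
Summing: 11.50 km east, 1.96 km north → (11.50, 1.96).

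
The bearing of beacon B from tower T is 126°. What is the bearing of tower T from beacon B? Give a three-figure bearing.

306°

Back-bearing = 126° + 180° = 306°.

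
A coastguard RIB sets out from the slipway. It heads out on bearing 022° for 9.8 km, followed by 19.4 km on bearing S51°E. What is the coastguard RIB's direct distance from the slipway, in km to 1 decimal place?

Leg 1 (022°, 9.8 km): east 9.8 sin 22° = 3.67, north 9.8 cos 22° = 9.09
Leg 2 (S51°E, 19.4 km): east 19.4 sin 129° = 15.08, north 19.4 cos 129° = -12.21
Net: 18.75 east, -3.12 north. Distance = √((18.75)² + (-3.12)²) = 19.006 km.

19.0 km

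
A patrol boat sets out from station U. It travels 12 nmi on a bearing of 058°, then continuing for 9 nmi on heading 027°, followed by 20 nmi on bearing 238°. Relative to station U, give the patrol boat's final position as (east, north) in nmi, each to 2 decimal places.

(-2.70, 3.78)

Leg 1 (058°, 12 nmi): east 12 sin 58° = 10.18, north 12 cos 58° = 6.36
Leg 2 (027°, 9 nmi): east 9 sin 27° = 4.09, north 9 cos 27° = 8.02
Leg 3 (238°, 20 nmi): east 20 sin 238° = -16.96, north 20 cos 238° = -10.60
Summing: -2.70 nmi east, 3.78 nmi north → (-2.70, 3.78).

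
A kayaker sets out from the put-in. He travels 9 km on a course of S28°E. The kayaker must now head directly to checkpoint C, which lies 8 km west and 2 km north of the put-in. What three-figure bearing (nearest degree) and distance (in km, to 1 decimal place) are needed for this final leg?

309°, 15.8 km

Leg 1 (S28°E, 9 km): east 9 sin 152° = 4.23, north 9 cos 152° = -7.95
Current position: (4.23, -7.95). Target: (-8, 2). Remaining: Δeast = -12.23, Δnorth = 9.95.
Bearing = atan2(-12.23, 9.95) mod 360° = 309.13°; distance = √((-12.23)² + (9.95)²) = 15.760 km.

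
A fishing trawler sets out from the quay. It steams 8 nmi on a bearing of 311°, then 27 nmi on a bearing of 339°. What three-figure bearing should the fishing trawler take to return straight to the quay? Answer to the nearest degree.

Leg 1 (311°, 8 nmi): east 8 sin 311° = -6.04, north 8 cos 311° = 5.25
Leg 2 (339°, 27 nmi): east 27 sin 339° = -9.68, north 27 cos 339° = 25.21
Net displacement: -15.71 east, 30.46 north. Direction back to start is (15.71, -30.46): bearing = atan2(15.71, -30.46) mod 360° = 152.71° ≈ 153°.

153°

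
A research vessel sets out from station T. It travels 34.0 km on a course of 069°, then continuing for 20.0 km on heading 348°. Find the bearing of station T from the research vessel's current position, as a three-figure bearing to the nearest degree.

Leg 1 (069°, 34.0 km): east 34.0 sin 69° = 31.74, north 34.0 cos 69° = 12.18
Leg 2 (348°, 20.0 km): east 20.0 sin 348° = -4.16, north 20.0 cos 348° = 19.56
Net displacement: 27.58 east, 31.75 north. Direction back to start is (-27.58, -31.75): bearing = atan2(-27.58, -31.75) mod 360° = 220.99° ≈ 221°.

221°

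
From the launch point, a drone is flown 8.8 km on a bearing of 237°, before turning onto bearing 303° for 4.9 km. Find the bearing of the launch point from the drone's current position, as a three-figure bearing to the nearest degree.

080°

Leg 1 (237°, 8.8 km): east 8.8 sin 237° = -7.38, north 8.8 cos 237° = -4.79
Leg 2 (303°, 4.9 km): east 4.9 sin 303° = -4.11, north 4.9 cos 303° = 2.67
Net displacement: -11.49 east, -2.12 north. Direction back to start is (11.49, 2.12): bearing = atan2(11.49, 2.12) mod 360° = 79.53° ≈ 080°.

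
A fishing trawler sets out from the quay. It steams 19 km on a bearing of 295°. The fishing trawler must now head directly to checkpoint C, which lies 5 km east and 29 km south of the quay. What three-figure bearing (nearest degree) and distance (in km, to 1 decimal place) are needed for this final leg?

149°, 43.2 km

Leg 1 (295°, 19 km): east 19 sin 295° = -17.22, north 19 cos 295° = 8.03
Current position: (-17.22, 8.03). Target: (5, -29). Remaining: Δeast = 22.22, Δnorth = -37.03.
Bearing = atan2(22.22, -37.03) mod 360° = 149.03°; distance = √((22.22)² + (-37.03)²) = 43.185 km.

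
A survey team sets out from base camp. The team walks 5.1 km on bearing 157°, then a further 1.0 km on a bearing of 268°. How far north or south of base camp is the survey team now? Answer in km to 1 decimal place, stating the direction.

4.7 km south

Leg 1 (157°, 5.1 km): east 5.1 sin 157° = 1.99, north 5.1 cos 157° = -4.69
Leg 2 (268°, 1.0 km): east 1.0 sin 268° = -1.00, north 1.0 cos 268° = -0.03
Net north component: -4.73 km.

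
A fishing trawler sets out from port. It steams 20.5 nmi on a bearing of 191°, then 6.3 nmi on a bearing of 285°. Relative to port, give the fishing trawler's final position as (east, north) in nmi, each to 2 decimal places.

Leg 1 (191°, 20.5 nmi): east 20.5 sin 191° = -3.91, north 20.5 cos 191° = -20.12
Leg 2 (285°, 6.3 nmi): east 6.3 sin 285° = -6.09, north 6.3 cos 285° = 1.63
Summing: -10.00 nmi east, -18.49 nmi north → (-10.00, -18.49).

(-10.00, -18.49)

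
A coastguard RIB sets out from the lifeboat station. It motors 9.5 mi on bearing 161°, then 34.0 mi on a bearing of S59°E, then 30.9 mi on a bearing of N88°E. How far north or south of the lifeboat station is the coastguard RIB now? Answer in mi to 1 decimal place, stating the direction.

Leg 1 (161°, 9.5 mi): east 9.5 sin 161° = 3.09, north 9.5 cos 161° = -8.98
Leg 2 (S59°E, 34.0 mi): east 34.0 sin 121° = 29.14, north 34.0 cos 121° = -17.51
Leg 3 (N88°E, 30.9 mi): east 30.9 sin 88° = 30.88, north 30.9 cos 88° = 1.08
Net north component: -25.42 mi.

25.4 mi south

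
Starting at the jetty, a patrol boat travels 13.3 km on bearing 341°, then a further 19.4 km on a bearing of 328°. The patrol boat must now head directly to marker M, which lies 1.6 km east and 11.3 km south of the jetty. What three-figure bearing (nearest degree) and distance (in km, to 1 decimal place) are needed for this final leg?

158°, 43.5 km

Leg 1 (341°, 13.3 km): east 13.3 sin 341° = -4.33, north 13.3 cos 341° = 12.58
Leg 2 (328°, 19.4 km): east 19.4 sin 328° = -10.28, north 19.4 cos 328° = 16.45
Current position: (-14.61, 29.03). Target: (1.6, -11.3). Remaining: Δeast = 16.21, Δnorth = -40.33.
Bearing = atan2(16.21, -40.33) mod 360° = 158.10°; distance = √((16.21)² + (-40.33)²) = 43.464 km.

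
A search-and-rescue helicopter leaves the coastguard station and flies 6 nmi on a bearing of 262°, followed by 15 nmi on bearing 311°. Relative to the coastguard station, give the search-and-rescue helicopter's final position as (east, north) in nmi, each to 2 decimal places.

(-17.26, 9.01)

Leg 1 (262°, 6 nmi): east 6 sin 262° = -5.94, north 6 cos 262° = -0.84
Leg 2 (311°, 15 nmi): east 15 sin 311° = -11.32, north 15 cos 311° = 9.84
Summing: -17.26 nmi east, 9.01 nmi north → (-17.26, 9.01).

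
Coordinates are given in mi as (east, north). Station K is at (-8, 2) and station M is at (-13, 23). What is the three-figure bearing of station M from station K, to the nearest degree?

347°

Δeast = -13 − -8 = -5.00; Δnorth = 23 − 2 = 21.00.
Bearing = atan2(Δeast, Δnorth) mod 360° = 346.61° ≈ 347°.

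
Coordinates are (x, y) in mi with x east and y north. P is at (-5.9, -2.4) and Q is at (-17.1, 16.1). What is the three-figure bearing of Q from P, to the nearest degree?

329°

Δeast = -17.1 − -5.9 = -11.20; Δnorth = 16.1 − -2.4 = 18.50.
Bearing = atan2(Δeast, Δnorth) mod 360° = 328.81° ≈ 329°.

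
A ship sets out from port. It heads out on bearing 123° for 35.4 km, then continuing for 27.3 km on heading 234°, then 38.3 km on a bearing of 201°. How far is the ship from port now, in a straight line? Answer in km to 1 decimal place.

Leg 1 (123°, 35.4 km): east 35.4 sin 123° = 29.69, north 35.4 cos 123° = -19.28
Leg 2 (234°, 27.3 km): east 27.3 sin 234° = -22.09, north 27.3 cos 234° = -16.05
Leg 3 (201°, 38.3 km): east 38.3 sin 201° = -13.73, north 38.3 cos 201° = -35.76
Net: -6.12 east, -71.08 north. Distance = √((-6.12)² + (-71.08)²) = 71.346 km.

71.3 km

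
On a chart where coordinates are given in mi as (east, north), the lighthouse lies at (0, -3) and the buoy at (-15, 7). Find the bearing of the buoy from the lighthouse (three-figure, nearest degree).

304°

Δeast = -15 − 0 = -15.00; Δnorth = 7 − -3 = 10.00.
Bearing = atan2(Δeast, Δnorth) mod 360° = 303.69° ≈ 304°.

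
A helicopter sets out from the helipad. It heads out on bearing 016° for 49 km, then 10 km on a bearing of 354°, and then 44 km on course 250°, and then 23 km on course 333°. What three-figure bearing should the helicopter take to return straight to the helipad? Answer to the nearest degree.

Leg 1 (016°, 49 km): east 49 sin 16° = 13.51, north 49 cos 16° = 47.10
Leg 2 (354°, 10 km): east 10 sin 354° = -1.05, north 10 cos 354° = 9.95
Leg 3 (250°, 44 km): east 44 sin 250° = -41.35, north 44 cos 250° = -15.05
Leg 4 (333°, 23 km): east 23 sin 333° = -10.44, north 23 cos 333° = 20.49
Net displacement: -39.33 east, 62.49 north. Direction back to start is (39.33, -62.49): bearing = atan2(39.33, -62.49) mod 360° = 147.82° ≈ 148°.

148°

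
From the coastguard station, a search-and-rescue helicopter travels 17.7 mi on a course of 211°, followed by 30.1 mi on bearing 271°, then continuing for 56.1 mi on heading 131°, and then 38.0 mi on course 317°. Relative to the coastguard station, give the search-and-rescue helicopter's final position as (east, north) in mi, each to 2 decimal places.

(-22.79, -23.66)

Leg 1 (211°, 17.7 mi): east 17.7 sin 211° = -9.12, north 17.7 cos 211° = -15.17
Leg 2 (271°, 30.1 mi): east 30.1 sin 271° = -30.10, north 30.1 cos 271° = 0.53
Leg 3 (131°, 56.1 mi): east 56.1 sin 131° = 42.34, north 56.1 cos 131° = -36.80
Leg 4 (317°, 38.0 mi): east 38.0 sin 317° = -25.92, north 38.0 cos 317° = 27.79
Summing: -22.79 mi east, -23.66 mi north → (-22.79, -23.66).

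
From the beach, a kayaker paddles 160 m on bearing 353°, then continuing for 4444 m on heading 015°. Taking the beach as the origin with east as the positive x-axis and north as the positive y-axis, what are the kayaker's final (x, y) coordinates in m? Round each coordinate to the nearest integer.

Leg 1 (353°, 160 m): east 160 sin 353° = -19.50, north 160 cos 353° = 158.81
Leg 2 (015°, 4444 m): east 4444 sin 15° = 1150.19, north 4444 cos 15° = 4292.57
Summing: 1130.69 m east, 4451.38 m north → (1131, 4451).

(1131, 4451)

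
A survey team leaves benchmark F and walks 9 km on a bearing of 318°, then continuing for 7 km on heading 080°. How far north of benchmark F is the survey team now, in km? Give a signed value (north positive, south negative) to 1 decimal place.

Leg 1 (318°, 9 km): east 9 sin 318° = -6.02, north 9 cos 318° = 6.69
Leg 2 (080°, 7 km): east 7 sin 80° = 6.89, north 7 cos 80° = 1.22
Net north component: 7.90 km.

7.9 km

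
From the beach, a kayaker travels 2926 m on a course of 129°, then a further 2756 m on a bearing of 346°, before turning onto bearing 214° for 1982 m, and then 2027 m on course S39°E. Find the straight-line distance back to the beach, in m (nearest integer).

2973 m

Leg 1 (129°, 2926 m): east 2926 sin 129° = 2273.93, north 2926 cos 129° = -1841.39
Leg 2 (346°, 2756 m): east 2756 sin 346° = -666.74, north 2756 cos 346° = 2674.14
Leg 3 (214°, 1982 m): east 1982 sin 214° = -1108.32, north 1982 cos 214° = -1643.15
Leg 4 (S39°E, 2027 m): east 2027 sin 141° = 1275.63, north 2027 cos 141° = -1575.27
Net: 1774.50 east, -2385.68 north. Distance = √((1774.50)² + (-2385.68)²) = 2973.273 m.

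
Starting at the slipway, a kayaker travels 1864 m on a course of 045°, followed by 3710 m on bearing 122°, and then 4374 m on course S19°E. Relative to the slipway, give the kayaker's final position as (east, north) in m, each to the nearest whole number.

Leg 1 (045°, 1864 m): east 1864 sin 45° = 1318.05, north 1864 cos 45° = 1318.05
Leg 2 (122°, 3710 m): east 3710 sin 122° = 3146.26, north 3710 cos 122° = -1966.00
Leg 3 (S19°E, 4374 m): east 4374 sin 161° = 1424.04, north 4374 cos 161° = -4135.70
Summing: 5888.34 m east, -4783.65 m north → (5888, -4784).

(5888, -4784)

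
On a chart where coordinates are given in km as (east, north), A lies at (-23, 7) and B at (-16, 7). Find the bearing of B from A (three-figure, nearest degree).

Δeast = -16 − -23 = 7.00; Δnorth = 7 − 7 = 0.00.
Bearing = atan2(Δeast, Δnorth) mod 360° = 90.00° ≈ 090°.

090°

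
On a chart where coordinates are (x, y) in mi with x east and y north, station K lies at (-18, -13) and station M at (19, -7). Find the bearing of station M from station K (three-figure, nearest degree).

081°

Δeast = 19 − -18 = 37.00; Δnorth = -7 − -13 = 6.00.
Bearing = atan2(Δeast, Δnorth) mod 360° = 80.79° ≈ 081°.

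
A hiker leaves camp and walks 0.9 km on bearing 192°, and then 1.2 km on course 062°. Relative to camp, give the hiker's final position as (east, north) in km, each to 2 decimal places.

(0.87, -0.32)

Leg 1 (192°, 0.9 km): east 0.9 sin 192° = -0.19, north 0.9 cos 192° = -0.88
Leg 2 (062°, 1.2 km): east 1.2 sin 62° = 1.06, north 1.2 cos 62° = 0.56
Summing: 0.87 km east, -0.32 km north → (0.87, -0.32).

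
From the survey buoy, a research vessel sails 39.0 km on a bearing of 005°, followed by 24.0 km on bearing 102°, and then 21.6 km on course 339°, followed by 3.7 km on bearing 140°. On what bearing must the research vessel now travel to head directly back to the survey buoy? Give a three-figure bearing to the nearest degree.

Leg 1 (005°, 39.0 km): east 39.0 sin 5° = 3.40, north 39.0 cos 5° = 38.85
Leg 2 (102°, 24.0 km): east 24.0 sin 102° = 23.48, north 24.0 cos 102° = -4.99
Leg 3 (339°, 21.6 km): east 21.6 sin 339° = -7.74, north 21.6 cos 339° = 20.17
Leg 4 (140°, 3.7 km): east 3.7 sin 140° = 2.38, north 3.7 cos 140° = -2.83
Net displacement: 21.51 east, 51.19 north. Direction back to start is (-21.51, -51.19): bearing = atan2(-21.51, -51.19) mod 360° = 202.79° ≈ 203°.

203°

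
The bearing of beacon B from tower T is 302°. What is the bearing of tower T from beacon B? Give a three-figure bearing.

Back-bearing = 302° − 180° = 122°.

122°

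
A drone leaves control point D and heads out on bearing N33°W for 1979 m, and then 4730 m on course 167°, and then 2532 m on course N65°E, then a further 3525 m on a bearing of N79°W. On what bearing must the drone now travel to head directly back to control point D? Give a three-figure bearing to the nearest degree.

044°

Leg 1 (N33°W, 1979 m): east 1979 sin 327° = -1077.84, north 1979 cos 327° = 1659.73
Leg 2 (167°, 4730 m): east 4730 sin 167° = 1064.02, north 4730 cos 167° = -4608.77
Leg 3 (N65°E, 2532 m): east 2532 sin 65° = 2294.77, north 2532 cos 65° = 1070.07
Leg 4 (N79°W, 3525 m): east 3525 sin 281° = -3460.24, north 3525 cos 281° = 672.60
Net displacement: -1179.29 east, -1206.37 north. Direction back to start is (1179.29, 1206.37): bearing = atan2(1179.29, 1206.37) mod 360° = 44.35° ≈ 044°.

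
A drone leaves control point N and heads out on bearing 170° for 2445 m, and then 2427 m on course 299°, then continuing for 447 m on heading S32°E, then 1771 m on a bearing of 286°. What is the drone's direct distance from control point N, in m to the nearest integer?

Leg 1 (170°, 2445 m): east 2445 sin 170° = 424.57, north 2445 cos 170° = -2407.85
Leg 2 (299°, 2427 m): east 2427 sin 299° = -2122.70, north 2427 cos 299° = 1176.63
Leg 3 (S32°E, 447 m): east 447 sin 148° = 236.87, north 447 cos 148° = -379.08
Leg 4 (286°, 1771 m): east 1771 sin 286° = -1702.39, north 1771 cos 286° = 488.15
Net: -3163.65 east, -1122.15 north. Distance = √((-3163.65)² + (-1122.15)²) = 3356.771 m.

3357 m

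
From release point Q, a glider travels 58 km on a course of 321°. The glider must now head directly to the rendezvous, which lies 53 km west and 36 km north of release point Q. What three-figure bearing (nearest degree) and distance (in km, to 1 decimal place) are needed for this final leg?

241°, 18.8 km

Leg 1 (321°, 58 km): east 58 sin 321° = -36.50, north 58 cos 321° = 45.07
Current position: (-36.50, 45.07). Target: (-53, 36). Remaining: Δeast = -16.50, Δnorth = -9.07.
Bearing = atan2(-16.50, -9.07) mod 360° = 241.19°; distance = √((-16.50)² + (-9.07)²) = 18.830 km.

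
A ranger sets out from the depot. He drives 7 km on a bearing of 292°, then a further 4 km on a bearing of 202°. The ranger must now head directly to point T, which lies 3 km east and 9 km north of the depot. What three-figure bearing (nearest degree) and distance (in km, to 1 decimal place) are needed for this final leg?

Leg 1 (292°, 7 km): east 7 sin 292° = -6.49, north 7 cos 292° = 2.62
Leg 2 (202°, 4 km): east 4 sin 202° = -1.50, north 4 cos 202° = -3.71
Current position: (-7.99, -1.09). Target: (3, 9). Remaining: Δeast = 10.99, Δnorth = 10.09.
Bearing = atan2(10.99, 10.09) mod 360° = 47.45°; distance = √((10.99)² + (10.09)²) = 14.916 km.

047°, 14.9 km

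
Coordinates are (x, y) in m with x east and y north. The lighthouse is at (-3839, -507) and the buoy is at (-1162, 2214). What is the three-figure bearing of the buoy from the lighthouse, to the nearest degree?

Δeast = -1162 − -3839 = 2677.00; Δnorth = 2214 − -507 = 2721.00.
Bearing = atan2(Δeast, Δnorth) mod 360° = 44.53° ≈ 045°.

045°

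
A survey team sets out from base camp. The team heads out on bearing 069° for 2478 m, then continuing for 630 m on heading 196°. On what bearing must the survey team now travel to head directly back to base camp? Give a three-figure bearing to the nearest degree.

262°

Leg 1 (069°, 2478 m): east 2478 sin 69° = 2313.41, north 2478 cos 69° = 888.04
Leg 2 (196°, 630 m): east 630 sin 196° = -173.65, north 630 cos 196° = -605.59
Net displacement: 2139.76 east, 282.44 north. Direction back to start is (-2139.76, -282.44): bearing = atan2(-2139.76, -282.44) mod 360° = 262.48° ≈ 262°.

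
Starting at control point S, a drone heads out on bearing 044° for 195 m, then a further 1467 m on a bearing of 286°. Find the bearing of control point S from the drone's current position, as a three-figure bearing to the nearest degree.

Leg 1 (044°, 195 m): east 195 sin 44° = 135.46, north 195 cos 44° = 140.27
Leg 2 (286°, 1467 m): east 1467 sin 286° = -1410.17, north 1467 cos 286° = 404.36
Net displacement: -1274.71 east, 544.63 north. Direction back to start is (1274.71, -544.63): bearing = atan2(1274.71, -544.63) mod 360° = 113.13° ≈ 113°.

113°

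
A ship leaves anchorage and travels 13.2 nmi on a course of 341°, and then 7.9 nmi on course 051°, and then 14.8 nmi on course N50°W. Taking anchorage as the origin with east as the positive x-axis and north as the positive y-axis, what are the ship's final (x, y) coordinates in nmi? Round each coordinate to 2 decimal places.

Leg 1 (341°, 13.2 nmi): east 13.2 sin 341° = -4.30, north 13.2 cos 341° = 12.48
Leg 2 (051°, 7.9 nmi): east 7.9 sin 51° = 6.14, north 7.9 cos 51° = 4.97
Leg 3 (N50°W, 14.8 nmi): east 14.8 sin 310° = -11.34, north 14.8 cos 310° = 9.51
Summing: -9.50 nmi east, 26.97 nmi north → (-9.50, 26.97).

(-9.50, 26.97)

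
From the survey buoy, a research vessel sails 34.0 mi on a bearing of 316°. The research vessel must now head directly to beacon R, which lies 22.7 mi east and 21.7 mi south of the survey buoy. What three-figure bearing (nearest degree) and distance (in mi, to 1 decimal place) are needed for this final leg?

Leg 1 (316°, 34.0 mi): east 34.0 sin 316° = -23.62, north 34.0 cos 316° = 24.46
Current position: (-23.62, 24.46). Target: (22.7, -21.7). Remaining: Δeast = 46.32, Δnorth = -46.16.
Bearing = atan2(46.32, -46.16) mod 360° = 134.90°; distance = √((46.32)² + (-46.16)²) = 65.390 mi.

135°, 65.4 mi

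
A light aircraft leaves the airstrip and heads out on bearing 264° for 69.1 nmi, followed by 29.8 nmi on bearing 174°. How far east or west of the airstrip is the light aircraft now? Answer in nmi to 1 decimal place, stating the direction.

65.6 nmi west

Leg 1 (264°, 69.1 nmi): east 69.1 sin 264° = -68.72, north 69.1 cos 264° = -7.22
Leg 2 (174°, 29.8 nmi): east 29.8 sin 174° = 3.11, north 29.8 cos 174° = -29.64
Net east component: -65.61 nmi.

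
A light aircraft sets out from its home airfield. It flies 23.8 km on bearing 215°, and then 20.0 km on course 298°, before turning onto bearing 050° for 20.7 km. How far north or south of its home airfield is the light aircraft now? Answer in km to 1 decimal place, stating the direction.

Leg 1 (215°, 23.8 km): east 23.8 sin 215° = -13.65, north 23.8 cos 215° = -19.50
Leg 2 (298°, 20.0 km): east 20.0 sin 298° = -17.66, north 20.0 cos 298° = 9.39
Leg 3 (050°, 20.7 km): east 20.7 sin 50° = 15.86, north 20.7 cos 50° = 13.31
Net north component: 3.20 km.

3.2 km north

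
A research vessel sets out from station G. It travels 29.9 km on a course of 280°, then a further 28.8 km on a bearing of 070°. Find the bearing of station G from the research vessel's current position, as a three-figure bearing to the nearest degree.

Leg 1 (280°, 29.9 km): east 29.9 sin 280° = -29.45, north 29.9 cos 280° = 5.19
Leg 2 (070°, 28.8 km): east 28.8 sin 70° = 27.06, north 28.8 cos 70° = 9.85
Net displacement: -2.38 east, 15.04 north. Direction back to start is (2.38, -15.04): bearing = atan2(2.38, -15.04) mod 360° = 171.00° ≈ 171°.

171°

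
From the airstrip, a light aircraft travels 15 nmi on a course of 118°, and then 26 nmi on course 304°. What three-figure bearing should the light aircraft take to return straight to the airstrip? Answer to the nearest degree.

132°

Leg 1 (118°, 15 nmi): east 15 sin 118° = 13.24, north 15 cos 118° = -7.04
Leg 2 (304°, 26 nmi): east 26 sin 304° = -21.55, north 26 cos 304° = 14.54
Net displacement: -8.31 east, 7.50 north. Direction back to start is (8.31, -7.50): bearing = atan2(8.31, -7.50) mod 360° = 132.05° ≈ 132°.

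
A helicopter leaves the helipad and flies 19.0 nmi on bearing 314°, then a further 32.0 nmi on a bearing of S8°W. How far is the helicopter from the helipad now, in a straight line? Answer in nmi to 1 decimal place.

25.9 nmi

Leg 1 (314°, 19.0 nmi): east 19.0 sin 314° = -13.67, north 19.0 cos 314° = 13.20
Leg 2 (S8°W, 32.0 nmi): east 32.0 sin 188° = -4.45, north 32.0 cos 188° = -31.69
Net: -18.12 east, -18.49 north. Distance = √((-18.12)² + (-18.49)²) = 25.889 nmi.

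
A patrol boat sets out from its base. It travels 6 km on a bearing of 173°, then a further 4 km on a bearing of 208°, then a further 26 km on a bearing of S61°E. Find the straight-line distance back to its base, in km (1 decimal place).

Leg 1 (173°, 6 km): east 6 sin 173° = 0.73, north 6 cos 173° = -5.96
Leg 2 (208°, 4 km): east 4 sin 208° = -1.88, north 4 cos 208° = -3.53
Leg 3 (S61°E, 26 km): east 26 sin 119° = 22.74, north 26 cos 119° = -12.61
Net: 21.59 east, -22.09 north. Distance = √((21.59)² + (-22.09)²) = 30.892 km.

30.9 km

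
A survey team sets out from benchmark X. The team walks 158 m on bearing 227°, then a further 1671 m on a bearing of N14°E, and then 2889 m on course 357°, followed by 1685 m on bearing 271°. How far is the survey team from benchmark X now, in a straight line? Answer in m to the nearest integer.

Leg 1 (227°, 158 m): east 158 sin 227° = -115.55, north 158 cos 227° = -107.76
Leg 2 (N14°E, 1671 m): east 1671 sin 14° = 404.25, north 1671 cos 14° = 1621.36
Leg 3 (357°, 2889 m): east 2889 sin 357° = -151.20, north 2889 cos 357° = 2885.04
Leg 4 (271°, 1685 m): east 1685 sin 271° = -1684.74, north 1685 cos 271° = 29.41
Net: -1547.24 east, 4428.06 north. Distance = √((-1547.24)² + (4428.06)²) = 4690.592 m.

4691 m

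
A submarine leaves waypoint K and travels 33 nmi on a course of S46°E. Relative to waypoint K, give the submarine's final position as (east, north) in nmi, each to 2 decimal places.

(23.74, -22.92)

Leg 1 (S46°E, 33 nmi): east 33 sin 134° = 23.74, north 33 cos 134° = -22.92
Summing: 23.74 nmi east, -22.92 nmi north → (23.74, -22.92).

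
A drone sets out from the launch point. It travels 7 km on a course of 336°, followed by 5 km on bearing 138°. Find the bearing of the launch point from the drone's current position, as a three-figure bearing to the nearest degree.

191°

Leg 1 (336°, 7 km): east 7 sin 336° = -2.85, north 7 cos 336° = 6.39
Leg 2 (138°, 5 km): east 5 sin 138° = 3.35, north 5 cos 138° = -3.72
Net displacement: 0.50 east, 2.68 north. Direction back to start is (-0.50, -2.68): bearing = atan2(-0.50, -2.68) mod 360° = 190.54° ≈ 191°.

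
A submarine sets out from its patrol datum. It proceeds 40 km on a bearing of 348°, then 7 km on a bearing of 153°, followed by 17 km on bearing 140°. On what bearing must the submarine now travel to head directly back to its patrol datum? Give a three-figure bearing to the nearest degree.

196°

Leg 1 (348°, 40 km): east 40 sin 348° = -8.32, north 40 cos 348° = 39.13
Leg 2 (153°, 7 km): east 7 sin 153° = 3.18, north 7 cos 153° = -6.24
Leg 3 (140°, 17 km): east 17 sin 140° = 10.93, north 17 cos 140° = -13.02
Net displacement: 5.79 east, 19.87 north. Direction back to start is (-5.79, -19.87): bearing = atan2(-5.79, -19.87) mod 360° = 196.25° ≈ 196°.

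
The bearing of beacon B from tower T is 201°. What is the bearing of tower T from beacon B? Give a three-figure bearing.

021°

Back-bearing = 201° − 180° = 021°.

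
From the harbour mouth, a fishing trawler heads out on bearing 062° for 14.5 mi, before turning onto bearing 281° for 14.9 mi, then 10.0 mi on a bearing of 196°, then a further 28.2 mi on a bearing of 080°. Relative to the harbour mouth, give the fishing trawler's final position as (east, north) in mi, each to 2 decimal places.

Leg 1 (062°, 14.5 mi): east 14.5 sin 62° = 12.80, north 14.5 cos 62° = 6.81
Leg 2 (281°, 14.9 mi): east 14.9 sin 281° = -14.63, north 14.9 cos 281° = 2.84
Leg 3 (196°, 10.0 mi): east 10.0 sin 196° = -2.76, north 10.0 cos 196° = -9.61
Leg 4 (080°, 28.2 mi): east 28.2 sin 80° = 27.77, north 28.2 cos 80° = 4.90
Summing: 23.19 mi east, 4.93 mi north → (23.19, 4.93).

(23.19, 4.93)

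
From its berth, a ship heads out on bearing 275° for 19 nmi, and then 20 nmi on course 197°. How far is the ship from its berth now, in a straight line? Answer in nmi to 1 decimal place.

Leg 1 (275°, 19 nmi): east 19 sin 275° = -18.93, north 19 cos 275° = 1.66
Leg 2 (197°, 20 nmi): east 20 sin 197° = -5.85, north 20 cos 197° = -19.13
Net: -24.78 east, -17.47 north. Distance = √((-24.78)² + (-17.47)²) = 30.315 nmi.

30.3 nmi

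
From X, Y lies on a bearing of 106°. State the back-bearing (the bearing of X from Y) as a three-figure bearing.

Back-bearing = 106° + 180° = 286°.

286°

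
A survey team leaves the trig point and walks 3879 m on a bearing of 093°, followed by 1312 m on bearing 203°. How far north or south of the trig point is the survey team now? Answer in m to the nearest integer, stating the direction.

Leg 1 (093°, 3879 m): east 3879 sin 93° = 3873.68, north 3879 cos 93° = -203.01
Leg 2 (203°, 1312 m): east 1312 sin 203° = -512.64, north 1312 cos 203° = -1207.70
Net north component: -1410.71 m.

1411 m south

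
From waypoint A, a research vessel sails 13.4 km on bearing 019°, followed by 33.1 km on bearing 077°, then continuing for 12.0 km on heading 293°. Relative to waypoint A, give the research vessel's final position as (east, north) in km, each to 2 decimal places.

Leg 1 (019°, 13.4 km): east 13.4 sin 19° = 4.36, north 13.4 cos 19° = 12.67
Leg 2 (077°, 33.1 km): east 33.1 sin 77° = 32.25, north 33.1 cos 77° = 7.45
Leg 3 (293°, 12.0 km): east 12.0 sin 293° = -11.05, north 12.0 cos 293° = 4.69
Summing: 25.57 km east, 24.80 km north → (25.57, 24.80).

(25.57, 24.80)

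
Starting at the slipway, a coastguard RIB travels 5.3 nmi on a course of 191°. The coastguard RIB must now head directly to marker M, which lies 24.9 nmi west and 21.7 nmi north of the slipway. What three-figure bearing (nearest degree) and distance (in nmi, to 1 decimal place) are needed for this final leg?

318°, 36.0 nmi

Leg 1 (191°, 5.3 nmi): east 5.3 sin 191° = -1.01, north 5.3 cos 191° = -5.20
Current position: (-1.01, -5.20). Target: (-24.9, 21.7). Remaining: Δeast = -23.89, Δnorth = 26.90.
Bearing = atan2(-23.89, 26.90) mod 360° = 318.40°; distance = √((-23.89)² + (26.90)²) = 35.978 nmi.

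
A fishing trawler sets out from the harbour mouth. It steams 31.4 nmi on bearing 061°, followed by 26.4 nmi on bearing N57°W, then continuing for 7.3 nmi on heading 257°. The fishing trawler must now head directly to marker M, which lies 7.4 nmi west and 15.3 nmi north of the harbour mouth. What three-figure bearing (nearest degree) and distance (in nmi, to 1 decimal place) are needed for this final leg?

Leg 1 (061°, 31.4 nmi): east 31.4 sin 61° = 27.46, north 31.4 cos 61° = 15.22
Leg 2 (N57°W, 26.4 nmi): east 26.4 sin 303° = -22.14, north 26.4 cos 303° = 14.38
Leg 3 (257°, 7.3 nmi): east 7.3 sin 257° = -7.11, north 7.3 cos 257° = -1.64
Current position: (-1.79, 27.96). Target: (-7.4, 15.3). Remaining: Δeast = -5.61, Δnorth = -12.66.
Bearing = atan2(-5.61, -12.66) mod 360° = 203.90°; distance = √((-5.61)² + (-12.66)²) = 13.846 nmi.

204°, 13.8 nmi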